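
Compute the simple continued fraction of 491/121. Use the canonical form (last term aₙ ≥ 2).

[4; 17, 3, 2]

491 = 4*121 + 7
121 = 17*7 + 2
7 = 3*2 + 1
2 = 2*1 + 0  (stop)
So 491/121 = [4; 17, 3, 2].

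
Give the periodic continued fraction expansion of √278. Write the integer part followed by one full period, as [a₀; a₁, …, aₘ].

a₀ = ⌊√278⌋ = 16.
With m₀=0, d₀=1 and mₖ₊₁ = dₖaₖ − mₖ, dₖ₊₁ = (n − mₖ₊₁²)/dₖ, aₖ₊₁ = ⌊(a₀+mₖ₊₁)/dₖ₊₁⌋:
  k=1: m=16, d=22, a=1
  k=2: m=6, d=11, a=2
  k=3: m=16, d=2, a=16
  k=4: m=16, d=11, a=2
  k=5: m=6, d=22, a=1
  k=6: m=16, d=1, a=32
d=1 and a=2a₀=32 at k=6, so the next step gives (m, d) = (16, 22) again — its k=1 value — and the period has length 6.

[16; 1, 2, 16, 2, 1, 32]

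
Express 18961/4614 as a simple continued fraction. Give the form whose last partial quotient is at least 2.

[4; 9, 7, 3, 7, 3]

18961 = 4*4614 + 505
4614 = 9*505 + 69
505 = 7*69 + 22
69 = 3*22 + 3
22 = 7*3 + 1
3 = 3*1 + 0  (stop)
So 18961/4614 = [4; 9, 7, 3, 7, 3].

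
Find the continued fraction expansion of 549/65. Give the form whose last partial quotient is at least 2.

[8; 2, 4, 7]

549 = 8·65 + 29
65 = 2·29 + 7
29 = 4·7 + 1
7 = 7·1 + 0  (stop)
So 549/65 = [8; 2, 4, 7].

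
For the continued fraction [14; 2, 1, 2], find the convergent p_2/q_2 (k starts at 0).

Using pₖ = aₖpₖ₋₁ + pₖ₋₂, qₖ = aₖqₖ₋₁ + qₖ₋₂ (with p₋₁=1, p₋₂=0, q₋₁=0, q₋₂=1):
  k=0: a=14, p=14, q=1
  k=1: a=2, p=29, q=2
  k=2: a=1, p=43, q=3

43/3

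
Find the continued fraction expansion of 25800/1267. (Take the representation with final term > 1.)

25800 = 20×1267 + 460
1267 = 2×460 + 347
460 = 1×347 + 113
347 = 3×113 + 8
113 = 14×8 + 1
8 = 8×1 + 0  (stop)
So 25800/1267 = [20; 2, 1, 3, 14, 8].

[20; 2, 1, 3, 14, 8]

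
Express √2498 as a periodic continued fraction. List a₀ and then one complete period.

a₀ = ⌊√2498⌋ = 49.

[49; 1, 48, 1, 98]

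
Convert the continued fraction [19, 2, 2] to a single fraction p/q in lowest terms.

Using pₖ = aₖpₖ₋₁ + pₖ₋₂ and qₖ = aₖqₖ₋₁ + qₖ₋₂:
  k=0: a=19, p=19, q=1
  k=1: a=2, p=39, q=2
  k=2: a=2, p=97, q=5

97/5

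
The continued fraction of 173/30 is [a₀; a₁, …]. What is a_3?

173 = 5·30 + 23   →  a_0 = 5
30 = 1·23 + 7   →  a_1 = 1
23 = 3·7 + 2   →  a_2 = 3
7 = 3·2 + 1   →  a_3 = 3

3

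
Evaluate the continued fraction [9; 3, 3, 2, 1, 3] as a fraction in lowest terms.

1135/122

Fold from the inside: start with 3/1.
  1 + 1/3 = 4/3
  2 + 3/4 = 11/4
  3 + 4/11 = 37/11
  3 + 11/37 = 122/37
  9 + 37/122 = 1135/122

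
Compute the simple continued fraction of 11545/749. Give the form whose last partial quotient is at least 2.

11545 = 15*749 + 310
749 = 2*310 + 129
310 = 2*129 + 52
129 = 2*52 + 25
52 = 2*25 + 2
25 = 12*2 + 1
2 = 2*1 + 0  (stop)
So 11545/749 = [15; 2, 2, 2, 2, 12, 2].

[15; 2, 2, 2, 2, 12, 2]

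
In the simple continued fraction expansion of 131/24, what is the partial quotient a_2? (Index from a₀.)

131 = 5·24 + 11   →  a_0 = 5
24 = 2·11 + 2   →  a_1 = 2
11 = 5·2 + 1   →  a_2 = 5

5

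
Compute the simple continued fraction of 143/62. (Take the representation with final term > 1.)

[2; 3, 3, 1, 4]

143 = 2·62 + 19
62 = 3·19 + 5
19 = 3·5 + 4
5 = 1·4 + 1
4 = 4·1 + 0  (stop)
So 143/62 = [2; 3, 3, 1, 4].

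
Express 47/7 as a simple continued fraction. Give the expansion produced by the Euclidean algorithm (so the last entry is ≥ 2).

47 = 6×7 + 5
7 = 1×5 + 2
5 = 2×2 + 1
2 = 2×1 + 0  (stop)
So 47/7 = [6; 1, 2, 2].

[6; 1, 2, 2]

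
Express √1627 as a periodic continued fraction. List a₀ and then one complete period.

a₀ = ⌊√1627⌋ = 40.
With m₀=0, d₀=1 and mₖ₊₁ = dₖaₖ − mₖ, dₖ₊₁ = (n − mₖ₊₁²)/dₖ, aₖ₊₁ = ⌊(a₀+mₖ₊₁)/dₖ₊₁⌋:
  k=1: m=40, d=27, a=2
  k=2: m=14, d=53, a=1
  k=3: m=39, d=2, a=39
  k=4: m=39, d=53, a=1
  k=5: m=14, d=27, a=2
  k=6: m=40, d=1, a=80
d=1 and a=2a₀=80 at k=6, so the next step gives (m, d) = (40, 27) again — its k=1 value — and the period has length 6.

[40; 2, 1, 39, 1, 2, 80]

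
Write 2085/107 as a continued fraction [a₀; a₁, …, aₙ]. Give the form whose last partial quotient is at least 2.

2085 = 19×107 + 52
107 = 2×52 + 3
52 = 17×3 + 1
3 = 3×1 + 0  (stop)
So 2085/107 = [19; 2, 17, 3].

[19; 2, 17, 3]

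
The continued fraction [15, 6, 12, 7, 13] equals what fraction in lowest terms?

Using pₖ = aₖpₖ₋₁ + pₖ₋₂ and qₖ = aₖqₖ₋₁ + qₖ₋₂:
  k=0: a=15, p=15, q=1
  k=1: a=6, p=91, q=6
  k=2: a=12, p=1107, q=73
  k=3: a=7, p=7840, q=517
  k=4: a=13, p=103027, q=6794

103027/6794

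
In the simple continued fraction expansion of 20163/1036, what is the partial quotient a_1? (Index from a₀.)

2

20163 = 19·1036 + 479   →  a_0 = 19
1036 = 2·479 + 78   →  a_1 = 2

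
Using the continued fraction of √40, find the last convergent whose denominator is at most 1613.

√40 = [6; 3, 12, …] (period length 2).
Convergents:
  p_0/q_0 = 6/1
  p_1/q_1 = 19/3
  p_2/q_2 = 234/37
  p_3/q_3 = 721/114
  p_4/q_4 = 8886/1405
  p_5/q_5 = 27379/4329
q_4 = 1405 ≤ 1613 < 4329 = q_5, so the answer is 8886/1405.

8886/1405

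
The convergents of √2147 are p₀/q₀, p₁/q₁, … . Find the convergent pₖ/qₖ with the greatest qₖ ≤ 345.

6487/140

√2147 = [46; 2, 1, 45, 1, 2, 92, …] (period length 6).
Convergents:
  p_0/q_0 = 46/1
  p_1/q_1 = 93/2
  p_2/q_2 = 139/3
  p_3/q_3 = 6348/137
  p_4/q_4 = 6487/140
  p_5/q_5 = 19322/417
q_4 = 140 ≤ 345 < 417 = q_5, so the answer is 6487/140.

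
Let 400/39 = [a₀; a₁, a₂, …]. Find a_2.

400 = 10·39 + 10   →  a_0 = 10
39 = 3·10 + 9   →  a_1 = 3
10 = 1·9 + 1   →  a_2 = 1

1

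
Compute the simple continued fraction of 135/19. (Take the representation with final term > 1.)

[7; 9, 2]

135 = 7·19 + 2
19 = 9·2 + 1
2 = 2·1 + 0  (stop)
So 135/19 = [7; 9, 2].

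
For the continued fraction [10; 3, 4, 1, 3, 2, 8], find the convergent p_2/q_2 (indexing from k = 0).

134/13

Using pₖ = aₖpₖ₋₁ + pₖ₋₂, qₖ = aₖqₖ₋₁ + qₖ₋₂ (with p₋₁=1, p₋₂=0, q₋₁=0, q₋₂=1):
  k=0: a=10, p=10, q=1
  k=1: a=3, p=31, q=3
  k=2: a=4, p=134, q=13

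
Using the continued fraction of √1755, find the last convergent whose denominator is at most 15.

√1755 = [41; 1, 8, 3, 8, 1, 82, …] (period length 6).
Convergents:
  p_0/q_0 = 41/1
  p_1/q_1 = 42/1
  p_2/q_2 = 377/9
  p_3/q_3 = 1173/28
q_2 = 9 ≤ 15 < 28 = q_3, so the answer is 377/9.

377/9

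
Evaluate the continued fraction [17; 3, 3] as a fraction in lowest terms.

Fold from the inside: start with 3/1.
  3 + 1/3 = 10/3
  17 + 3/10 = 173/10

173/10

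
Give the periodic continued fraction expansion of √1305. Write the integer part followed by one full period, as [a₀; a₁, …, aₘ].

a₀ = ⌊√1305⌋ = 36.

[36; 8, 72]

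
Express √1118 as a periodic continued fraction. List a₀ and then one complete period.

a₀ = ⌊√1118⌋ = 33.
With m₀=0, d₀=1 and mₖ₊₁ = dₖaₖ − mₖ, dₖ₊₁ = (n − mₖ₊₁²)/dₖ, aₖ₊₁ = ⌊(a₀+mₖ₊₁)/dₖ₊₁⌋:
  k=1: m=33, d=29, a=2
  k=2: m=25, d=17, a=3
  k=3: m=26, d=26, a=2
  k=4: m=26, d=17, a=3
  k=5: m=25, d=29, a=2
  k=6: m=33, d=1, a=66
d=1 and a=2a₀=66 at k=6, so the next step gives (m, d) = (33, 29) again — its k=1 value — and the period has length 6.

[33; 2, 3, 2, 3, 2, 66]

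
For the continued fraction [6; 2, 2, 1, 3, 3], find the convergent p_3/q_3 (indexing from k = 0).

45/7

Using pₖ = aₖpₖ₋₁ + pₖ₋₂, qₖ = aₖqₖ₋₁ + qₖ₋₂ (with p₋₁=1, p₋₂=0, q₋₁=0, q₋₂=1):
  k=0: a=6, p=6, q=1
  k=1: a=2, p=13, q=2
  k=2: a=2, p=32, q=5
  k=3: a=1, p=45, q=7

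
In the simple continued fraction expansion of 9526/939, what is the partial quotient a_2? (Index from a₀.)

9526 = 10·939 + 136   →  a_0 = 10
939 = 6·136 + 123   →  a_1 = 6
136 = 1·123 + 13   →  a_2 = 1

1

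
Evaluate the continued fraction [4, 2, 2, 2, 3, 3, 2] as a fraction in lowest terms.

1373/311

Using pₖ = aₖpₖ₋₁ + pₖ₋₂ and qₖ = aₖqₖ₋₁ + qₖ₋₂:
  k=0: a=4, p=4, q=1
  k=1: a=2, p=9, q=2
  k=2: a=2, p=22, q=5
  k=3: a=2, p=53, q=12
  k=4: a=3, p=181, q=41
  k=5: a=3, p=596, q=135
  k=6: a=2, p=1373, q=311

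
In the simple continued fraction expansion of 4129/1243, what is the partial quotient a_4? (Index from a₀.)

4129 = 3·1243 + 400   →  a_0 = 3
1243 = 3·400 + 43   →  a_1 = 3
400 = 9·43 + 13   →  a_2 = 9
43 = 3·13 + 4   →  a_3 = 3
13 = 3·4 + 1   →  a_4 = 3

3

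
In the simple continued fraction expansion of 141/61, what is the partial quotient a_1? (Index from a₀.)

3

141 = 2·61 + 19   →  a_0 = 2
61 = 3·19 + 4   →  a_1 = 3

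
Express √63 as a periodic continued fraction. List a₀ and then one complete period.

a₀ = ⌊√63⌋ = 7.

[7; 1, 14]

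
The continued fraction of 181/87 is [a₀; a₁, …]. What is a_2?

2

181 = 2·87 + 7   →  a_0 = 2
87 = 12·7 + 3   →  a_1 = 12
7 = 2·3 + 1   →  a_2 = 2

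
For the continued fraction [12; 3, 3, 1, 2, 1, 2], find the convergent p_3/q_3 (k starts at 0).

Using pₖ = aₖpₖ₋₁ + pₖ₋₂, qₖ = aₖqₖ₋₁ + qₖ₋₂ (with p₋₁=1, p₋₂=0, q₋₁=0, q₋₂=1):
  k=0: a=12, p=12, q=1
  k=1: a=3, p=37, q=3
  k=2: a=3, p=123, q=10
  k=3: a=1, p=160, q=13

160/13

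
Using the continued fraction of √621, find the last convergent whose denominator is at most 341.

√621 = [24; 1, 11, 2, 11, 1, 48, …] (period length 6).
Convergents:
  p_0/q_0 = 24/1
  p_1/q_1 = 25/1
  p_2/q_2 = 299/12
  p_3/q_3 = 623/25
  p_4/q_4 = 7152/287
  p_5/q_5 = 7775/312
  p_6/q_6 = 380352/15263
q_5 = 312 ≤ 341 < 15263 = q_6, so the answer is 7775/312.

7775/312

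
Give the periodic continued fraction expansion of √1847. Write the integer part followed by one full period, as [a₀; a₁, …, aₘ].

a₀ = ⌊√1847⌋ = 42.
With m₀=0, d₀=1 and mₖ₊₁ = dₖaₖ − mₖ, dₖ₊₁ = (n − mₖ₊₁²)/dₖ, aₖ₊₁ = ⌊(a₀+mₖ₊₁)/dₖ₊₁⌋:
  k=1: m=42, d=83, a=1
  k=2: m=41, d=2, a=41
  k=3: m=41, d=83, a=1
  k=4: m=42, d=1, a=84
d=1 and a=2a₀=84 at k=4, so the next step gives (m, d) = (42, 83) again — its k=1 value — and the period has length 4.

[42; 1, 41, 1, 84]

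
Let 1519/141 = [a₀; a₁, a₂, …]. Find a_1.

1

1519 = 10·141 + 109   →  a_0 = 10
141 = 1·109 + 32   →  a_1 = 1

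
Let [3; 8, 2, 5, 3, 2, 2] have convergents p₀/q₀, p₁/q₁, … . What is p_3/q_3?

Using pₖ = aₖpₖ₋₁ + pₖ₋₂, qₖ = aₖqₖ₋₁ + qₖ₋₂ (with p₋₁=1, p₋₂=0, q₋₁=0, q₋₂=1):
  k=0: a=3, p=3, q=1
  k=1: a=8, p=25, q=8
  k=2: a=2, p=53, q=17
  k=3: a=5, p=290, q=93

290/93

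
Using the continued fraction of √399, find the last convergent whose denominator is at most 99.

799/40

√399 = [19; 1, 38, …] (period length 2).
Convergents:
  p_0/q_0 = 19/1
  p_1/q_1 = 20/1
  p_2/q_2 = 779/39
  p_3/q_3 = 799/40
  p_4/q_4 = 31141/1559
q_3 = 40 ≤ 99 < 1559 = q_4, so the answer is 799/40.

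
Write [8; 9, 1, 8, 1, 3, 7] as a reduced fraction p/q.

Fold from the inside: start with 7/1.
  3 + 1/7 = 22/7
  1 + 7/22 = 29/22
  8 + 22/29 = 254/29
  1 + 29/254 = 283/254
  9 + 254/283 = 2801/283
  8 + 283/2801 = 22691/2801

22691/2801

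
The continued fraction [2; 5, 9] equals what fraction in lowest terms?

101/46

Using pₖ = aₖpₖ₋₁ + pₖ₋₂ and qₖ = aₖqₖ₋₁ + qₖ₋₂:
  k=0: a=2, p=2, q=1
  k=1: a=5, p=11, q=5
  k=2: a=9, p=101, q=46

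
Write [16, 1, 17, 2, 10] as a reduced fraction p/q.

6575/388

Using pₖ = aₖpₖ₋₁ + pₖ₋₂ and qₖ = aₖqₖ₋₁ + qₖ₋₂:
  k=0: a=16, p=16, q=1
  k=1: a=1, p=17, q=1
  k=2: a=17, p=305, q=18
  k=3: a=2, p=627, q=37
  k=4: a=10, p=6575, q=388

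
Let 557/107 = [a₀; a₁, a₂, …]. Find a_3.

557 = 5·107 + 22   →  a_0 = 5
107 = 4·22 + 19   →  a_1 = 4
22 = 1·19 + 3   →  a_2 = 1
19 = 6·3 + 1   →  a_3 = 6

6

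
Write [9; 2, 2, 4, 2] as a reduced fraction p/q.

Fold from the inside: start with 2/1.
  4 + 1/2 = 9/2
  2 + 2/9 = 20/9
  2 + 9/20 = 49/20
  9 + 20/49 = 461/49

461/49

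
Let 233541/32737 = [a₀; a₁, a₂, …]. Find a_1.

233541 = 7·32737 + 4382   →  a_0 = 7
32737 = 7·4382 + 2063   →  a_1 = 7

7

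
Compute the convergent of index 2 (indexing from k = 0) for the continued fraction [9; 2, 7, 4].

Using pₖ = aₖpₖ₋₁ + pₖ₋₂, qₖ = aₖqₖ₋₁ + qₖ₋₂ (with p₋₁=1, p₋₂=0, q₋₁=0, q₋₂=1):
  k=0: a=9, p=9, q=1
  k=1: a=2, p=19, q=2
  k=2: a=7, p=142, q=15

142/15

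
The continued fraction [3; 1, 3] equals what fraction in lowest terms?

Using pₖ = aₖpₖ₋₁ + pₖ₋₂ and qₖ = aₖqₖ₋₁ + qₖ₋₂:
  k=0: a=3, p=3, q=1
  k=1: a=1, p=4, q=1
  k=2: a=3, p=15, q=4

15/4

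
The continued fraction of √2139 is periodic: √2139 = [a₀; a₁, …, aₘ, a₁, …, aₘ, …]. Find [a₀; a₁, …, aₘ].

[46; 4, 92]

a₀ = ⌊√2139⌋ = 46.
With m₀=0, d₀=1 and mₖ₊₁ = dₖaₖ − mₖ, dₖ₊₁ = (n − mₖ₊₁²)/dₖ, aₖ₊₁ = ⌊(a₀+mₖ₊₁)/dₖ₊₁⌋:
  k=1: m=46, d=23, a=4
  k=2: m=46, d=1, a=92
d=1 and a=2a₀=92 at k=2, so the next step gives (m, d) = (46, 23) again — its k=1 value — and the period has length 2.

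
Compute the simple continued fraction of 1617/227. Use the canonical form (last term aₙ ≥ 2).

[7; 8, 9, 3]

1617 = 7×227 + 28
227 = 8×28 + 3
28 = 9×3 + 1
3 = 3×1 + 0  (stop)
So 1617/227 = [7; 8, 9, 3].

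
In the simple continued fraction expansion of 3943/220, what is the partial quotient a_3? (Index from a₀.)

1

3943 = 17·220 + 203   →  a_0 = 17
220 = 1·203 + 17   →  a_1 = 1
203 = 11·17 + 16   →  a_2 = 11
17 = 1·16 + 1   →  a_3 = 1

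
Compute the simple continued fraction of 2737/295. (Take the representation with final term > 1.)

[9; 3, 1, 1, 2, 16]

2737 = 9·295 + 82
295 = 3·82 + 49
82 = 1·49 + 33
49 = 1·33 + 16
33 = 2·16 + 1
16 = 16·1 + 0  (stop)
So 2737/295 = [9; 3, 1, 1, 2, 16].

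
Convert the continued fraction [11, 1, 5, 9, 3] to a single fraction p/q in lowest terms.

Fold from the inside: start with 3/1.
  9 + 1/3 = 28/3
  5 + 3/28 = 143/28
  1 + 28/143 = 171/143
  11 + 143/171 = 2024/171

2024/171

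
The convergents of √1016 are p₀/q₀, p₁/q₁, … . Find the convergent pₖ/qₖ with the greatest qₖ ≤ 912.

√1016 = [31; 1, 6, 1, 62, …] (period length 4).
Convergents:
  p_0/q_0 = 31/1
  p_1/q_1 = 32/1
  p_2/q_2 = 223/7
  p_3/q_3 = 255/8
  p_4/q_4 = 16033/503
  p_5/q_5 = 16288/511
  p_6/q_6 = 113761/3569
q_5 = 511 ≤ 912 < 3569 = q_6, so the answer is 16288/511.

16288/511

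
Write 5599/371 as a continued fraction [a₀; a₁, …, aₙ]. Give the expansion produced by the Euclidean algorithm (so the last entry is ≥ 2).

5599 = 15×371 + 34
371 = 10×34 + 31
34 = 1×31 + 3
31 = 10×3 + 1
3 = 3×1 + 0  (stop)
So 5599/371 = [15; 10, 1, 10, 3].

[15; 10, 1, 10, 3]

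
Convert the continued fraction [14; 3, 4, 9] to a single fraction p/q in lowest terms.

Using pₖ = aₖpₖ₋₁ + pₖ₋₂ and qₖ = aₖqₖ₋₁ + qₖ₋₂:
  k=0: a=14, p=14, q=1
  k=1: a=3, p=43, q=3
  k=2: a=4, p=186, q=13
  k=3: a=9, p=1717, q=120

1717/120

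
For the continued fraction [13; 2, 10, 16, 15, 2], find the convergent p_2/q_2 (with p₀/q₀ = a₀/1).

283/21

Using pₖ = aₖpₖ₋₁ + pₖ₋₂, qₖ = aₖqₖ₋₁ + qₖ₋₂ (with p₋₁=1, p₋₂=0, q₋₁=0, q₋₂=1):
  k=0: a=13, p=13, q=1
  k=1: a=2, p=27, q=2
  k=2: a=10, p=283, q=21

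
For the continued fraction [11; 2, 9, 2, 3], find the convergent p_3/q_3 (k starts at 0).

Using pₖ = aₖpₖ₋₁ + pₖ₋₂, qₖ = aₖqₖ₋₁ + qₖ₋₂ (with p₋₁=1, p₋₂=0, q₋₁=0, q₋₂=1):
  k=0: a=11, p=11, q=1
  k=1: a=2, p=23, q=2
  k=2: a=9, p=218, q=19
  k=3: a=2, p=459, q=40

459/40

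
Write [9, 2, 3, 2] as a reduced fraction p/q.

Using pₖ = aₖpₖ₋₁ + pₖ₋₂ and qₖ = aₖqₖ₋₁ + qₖ₋₂:
  k=0: a=9, p=9, q=1
  k=1: a=2, p=19, q=2
  k=2: a=3, p=66, q=7
  k=3: a=2, p=151, q=16

151/16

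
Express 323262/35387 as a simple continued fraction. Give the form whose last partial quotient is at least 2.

[9; 7, 2, 2, 8, 7, 2, 7]

323262 = 9×35387 + 4779
35387 = 7×4779 + 1934
4779 = 2×1934 + 911
1934 = 2×911 + 112
911 = 8×112 + 15
112 = 7×15 + 7
15 = 2×7 + 1
7 = 7×1 + 0  (stop)
So 323262/35387 = [9; 7, 2, 2, 8, 7, 2, 7].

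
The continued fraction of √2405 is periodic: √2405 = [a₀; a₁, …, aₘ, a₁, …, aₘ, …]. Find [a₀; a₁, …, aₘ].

[49; 24, 1, 1, 24, 98]

a₀ = ⌊√2405⌋ = 49.
With m₀=0, d₀=1 and mₖ₊₁ = dₖaₖ − mₖ, dₖ₊₁ = (n − mₖ₊₁²)/dₖ, aₖ₊₁ = ⌊(a₀+mₖ₊₁)/dₖ₊₁⌋:
  k=1: m=49, d=4, a=24
  k=2: m=47, d=49, a=1
  k=3: m=2, d=49, a=1
  k=4: m=47, d=4, a=24
  k=5: m=49, d=1, a=98
d=1 and a=2a₀=98 at k=5, so the next step gives (m, d) = (49, 4) again — its k=1 value — and the period has length 5.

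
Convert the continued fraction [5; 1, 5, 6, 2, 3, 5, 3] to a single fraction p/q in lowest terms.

Fold from the inside: start with 3/1.
  5 + 1/3 = 16/3
  3 + 3/16 = 51/16
  2 + 16/51 = 118/51
  6 + 51/118 = 759/118
  5 + 118/759 = 3913/759
  1 + 759/3913 = 4672/3913
  5 + 3913/4672 = 27273/4672

27273/4672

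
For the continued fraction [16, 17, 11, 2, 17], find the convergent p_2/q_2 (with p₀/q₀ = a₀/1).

3019/188

Using pₖ = aₖpₖ₋₁ + pₖ₋₂, qₖ = aₖqₖ₋₁ + qₖ₋₂ (with p₋₁=1, p₋₂=0, q₋₁=0, q₋₂=1):
  k=0: a=16, p=16, q=1
  k=1: a=17, p=273, q=17
  k=2: a=11, p=3019, q=188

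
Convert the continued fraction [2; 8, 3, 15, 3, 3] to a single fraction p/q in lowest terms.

Fold from the inside: start with 3/1.
  3 + 1/3 = 10/3
  15 + 3/10 = 153/10
  3 + 10/153 = 469/153
  8 + 153/469 = 3905/469
  2 + 469/3905 = 8279/3905

8279/3905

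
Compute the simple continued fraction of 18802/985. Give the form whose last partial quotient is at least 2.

18802 = 19*985 + 87
985 = 11*87 + 28
87 = 3*28 + 3
28 = 9*3 + 1
3 = 3*1 + 0  (stop)
So 18802/985 = [19; 11, 3, 9, 3].

[19; 11, 3, 9, 3]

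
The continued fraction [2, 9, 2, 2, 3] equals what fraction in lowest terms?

337/160

Using pₖ = aₖpₖ₋₁ + pₖ₋₂ and qₖ = aₖqₖ₋₁ + qₖ₋₂:
  k=0: a=2, p=2, q=1
  k=1: a=9, p=19, q=9
  k=2: a=2, p=40, q=19
  k=3: a=2, p=99, q=47
  k=4: a=3, p=337, q=160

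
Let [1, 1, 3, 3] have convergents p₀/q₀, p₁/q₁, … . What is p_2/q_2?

Using pₖ = aₖpₖ₋₁ + pₖ₋₂, qₖ = aₖqₖ₋₁ + qₖ₋₂ (with p₋₁=1, p₋₂=0, q₋₁=0, q₋₂=1):
  k=0: a=1, p=1, q=1
  k=1: a=1, p=2, q=1
  k=2: a=3, p=7, q=4

7/4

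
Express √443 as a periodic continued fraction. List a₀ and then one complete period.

[21; 21, 42]

a₀ = ⌊√443⌋ = 21.
With m₀=0, d₀=1 and mₖ₊₁ = dₖaₖ − mₖ, dₖ₊₁ = (n − mₖ₊₁²)/dₖ, aₖ₊₁ = ⌊(a₀+mₖ₊₁)/dₖ₊₁⌋:
  k=1: m=21, d=2, a=21
  k=2: m=21, d=1, a=42
d=1 and a=2a₀=42 at k=2, so the next step gives (m, d) = (21, 2) again — its k=1 value — and the period has length 2.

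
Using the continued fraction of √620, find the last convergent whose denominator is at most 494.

12176/489

√620 = [24; 1, 8, 1, 48, …] (period length 4).
Convergents:
  p_0/q_0 = 24/1
  p_1/q_1 = 25/1
  p_2/q_2 = 224/9
  p_3/q_3 = 249/10
  p_4/q_4 = 12176/489
  p_5/q_5 = 12425/499
q_4 = 489 ≤ 494 < 499 = q_5, so the answer is 12176/489.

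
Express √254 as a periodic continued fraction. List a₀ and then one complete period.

a₀ = ⌊√254⌋ = 15.

[15; 1, 14, 1, 30]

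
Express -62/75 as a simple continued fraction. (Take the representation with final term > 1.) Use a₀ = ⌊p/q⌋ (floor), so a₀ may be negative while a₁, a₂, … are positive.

[-1; 5, 1, 3, 3]

-62 = -1·75 + 13
75 = 5·13 + 10
13 = 1·10 + 3
10 = 3·3 + 1
3 = 3·1 + 0  (stop)
So -62/75 = [-1; 5, 1, 3, 3].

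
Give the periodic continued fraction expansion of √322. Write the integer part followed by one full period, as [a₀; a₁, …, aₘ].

[17; 1, 16, 1, 34]

a₀ = ⌊√322⌋ = 17.
With m₀=0, d₀=1 and mₖ₊₁ = dₖaₖ − mₖ, dₖ₊₁ = (n − mₖ₊₁²)/dₖ, aₖ₊₁ = ⌊(a₀+mₖ₊₁)/dₖ₊₁⌋:
  k=1: m=17, d=33, a=1
  k=2: m=16, d=2, a=16
  k=3: m=16, d=33, a=1
  k=4: m=17, d=1, a=34
d=1 and a=2a₀=34 at k=4, so the next step gives (m, d) = (17, 33) again — its k=1 value — and the period has length 4.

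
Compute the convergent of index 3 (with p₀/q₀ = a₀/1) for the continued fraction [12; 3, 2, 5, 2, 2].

Using pₖ = aₖpₖ₋₁ + pₖ₋₂, qₖ = aₖqₖ₋₁ + qₖ₋₂ (with p₋₁=1, p₋₂=0, q₋₁=0, q₋₂=1):
  k=0: a=12, p=12, q=1
  k=1: a=3, p=37, q=3
  k=2: a=2, p=86, q=7
  k=3: a=5, p=467, q=38

467/38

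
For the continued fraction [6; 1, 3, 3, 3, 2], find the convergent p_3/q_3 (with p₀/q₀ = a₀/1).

88/13

Using pₖ = aₖpₖ₋₁ + pₖ₋₂, qₖ = aₖqₖ₋₁ + qₖ₋₂ (with p₋₁=1, p₋₂=0, q₋₁=0, q₋₂=1):
  k=0: a=6, p=6, q=1
  k=1: a=1, p=7, q=1
  k=2: a=3, p=27, q=4
  k=3: a=3, p=88, q=13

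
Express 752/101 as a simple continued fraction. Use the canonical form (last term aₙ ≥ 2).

[7; 2, 4, 11]

752 = 7·101 + 45
101 = 2·45 + 11
45 = 4·11 + 1
11 = 11·1 + 0  (stop)
So 752/101 = [7; 2, 4, 11].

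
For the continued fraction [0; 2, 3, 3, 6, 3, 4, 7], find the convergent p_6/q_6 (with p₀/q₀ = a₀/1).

Using pₖ = aₖpₖ₋₁ + pₖ₋₂, qₖ = aₖqₖ₋₁ + qₖ₋₂ (with p₋₁=1, p₋₂=0, q₋₁=0, q₋₂=1):
  k=0: a=0, p=0, q=1
  k=1: a=2, p=1, q=2
  k=2: a=3, p=3, q=7
  k=3: a=3, p=10, q=23
  k=4: a=6, p=63, q=145
  k=5: a=3, p=199, q=458
  k=6: a=4, p=859, q=1977

859/1977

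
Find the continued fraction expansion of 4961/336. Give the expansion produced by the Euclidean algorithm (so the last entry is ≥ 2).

4961 = 14*336 + 257
336 = 1*257 + 79
257 = 3*79 + 20
79 = 3*20 + 19
20 = 1*19 + 1
19 = 19*1 + 0  (stop)
So 4961/336 = [14; 1, 3, 3, 1, 19].

[14; 1, 3, 3, 1, 19]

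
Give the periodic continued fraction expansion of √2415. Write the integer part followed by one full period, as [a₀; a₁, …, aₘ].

a₀ = ⌊√2415⌋ = 49.

[49; 7, 98]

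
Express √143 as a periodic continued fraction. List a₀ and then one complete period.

[11; 1, 22]

a₀ = ⌊√143⌋ = 11.
With m₀=0, d₀=1 and mₖ₊₁ = dₖaₖ − mₖ, dₖ₊₁ = (n − mₖ₊₁²)/dₖ, aₖ₊₁ = ⌊(a₀+mₖ₊₁)/dₖ₊₁⌋:
  k=1: m=11, d=22, a=1
  k=2: m=11, d=1, a=22
d=1 and a=2a₀=22 at k=2, so the next step gives (m, d) = (11, 22) again — its k=1 value — and the period has length 2.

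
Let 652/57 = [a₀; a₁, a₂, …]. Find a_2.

3

652 = 11·57 + 25   →  a_0 = 11
57 = 2·25 + 7   →  a_1 = 2
25 = 3·7 + 4   →  a_2 = 3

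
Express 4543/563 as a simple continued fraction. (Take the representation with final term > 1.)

4543 = 8*563 + 39
563 = 14*39 + 17
39 = 2*17 + 5
17 = 3*5 + 2
5 = 2*2 + 1
2 = 2*1 + 0  (stop)
So 4543/563 = [8; 14, 2, 3, 2, 2].

[8; 14, 2, 3, 2, 2]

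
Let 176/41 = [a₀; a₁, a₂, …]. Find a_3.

176 = 4·41 + 12   →  a_0 = 4
41 = 3·12 + 5   →  a_1 = 3
12 = 2·5 + 2   →  a_2 = 2
5 = 2·2 + 1   →  a_3 = 2

2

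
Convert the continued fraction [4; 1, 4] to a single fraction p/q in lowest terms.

Fold from the inside: start with 4/1.
  1 + 1/4 = 5/4
  4 + 4/5 = 24/5

24/5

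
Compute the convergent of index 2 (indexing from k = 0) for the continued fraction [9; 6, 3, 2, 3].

Using pₖ = aₖpₖ₋₁ + pₖ₋₂, qₖ = aₖqₖ₋₁ + qₖ₋₂ (with p₋₁=1, p₋₂=0, q₋₁=0, q₋₂=1):
  k=0: a=9, p=9, q=1
  k=1: a=6, p=55, q=6
  k=2: a=3, p=174, q=19

174/19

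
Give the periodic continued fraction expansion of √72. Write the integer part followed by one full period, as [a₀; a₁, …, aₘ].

[8; 2, 16]

a₀ = ⌊√72⌋ = 8.
With m₀=0, d₀=1 and mₖ₊₁ = dₖaₖ − mₖ, dₖ₊₁ = (n − mₖ₊₁²)/dₖ, aₖ₊₁ = ⌊(a₀+mₖ₊₁)/dₖ₊₁⌋:
  k=1: m=8, d=8, a=2
  k=2: m=8, d=1, a=16
d=1 and a=2a₀=16 at k=2, so the next step gives (m, d) = (8, 8) again — its k=1 value — and the period has length 2.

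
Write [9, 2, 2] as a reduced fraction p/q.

47/5

Fold from the inside: start with 2/1.
  2 + 1/2 = 5/2
  9 + 2/5 = 47/5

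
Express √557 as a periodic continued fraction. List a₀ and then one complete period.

a₀ = ⌊√557⌋ = 23.
With m₀=0, d₀=1 and mₖ₊₁ = dₖaₖ − mₖ, dₖ₊₁ = (n − mₖ₊₁²)/dₖ, aₖ₊₁ = ⌊(a₀+mₖ₊₁)/dₖ₊₁⌋:
  k=1: m=23, d=28, a=1
  k=2: m=5, d=19, a=1
  k=3: m=14, d=19, a=1
  k=4: m=5, d=28, a=1
  k=5: m=23, d=1, a=46
d=1 and a=2a₀=46 at k=5, so the next step gives (m, d) = (23, 28) again — its k=1 value — and the period has length 5.

[23; 1, 1, 1, 1, 46]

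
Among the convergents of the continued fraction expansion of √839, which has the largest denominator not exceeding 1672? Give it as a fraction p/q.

√839 = [28; 1, 27, 1, 56, …] (period length 4).
Convergents:
  p_0/q_0 = 28/1
  p_1/q_1 = 29/1
  p_2/q_2 = 811/28
  p_3/q_3 = 840/29
  p_4/q_4 = 47851/1652
  p_5/q_5 = 48691/1681
q_4 = 1652 ≤ 1672 < 1681 = q_5, so the answer is 47851/1652.

47851/1652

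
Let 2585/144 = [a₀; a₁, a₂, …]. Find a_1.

2585 = 17·144 + 137   →  a_0 = 17
144 = 1·137 + 7   →  a_1 = 1

1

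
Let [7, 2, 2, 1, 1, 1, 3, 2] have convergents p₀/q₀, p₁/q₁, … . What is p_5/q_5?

Using pₖ = aₖpₖ₋₁ + pₖ₋₂, qₖ = aₖqₖ₋₁ + qₖ₋₂ (with p₋₁=1, p₋₂=0, q₋₁=0, q₋₂=1):
  k=0: a=7, p=7, q=1
  k=1: a=2, p=15, q=2
  k=2: a=2, p=37, q=5
  k=3: a=1, p=52, q=7
  k=4: a=1, p=89, q=12
  k=5: a=1, p=141, q=19

141/19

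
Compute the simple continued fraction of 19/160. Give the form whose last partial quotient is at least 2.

19 = 0·160 + 19
160 = 8·19 + 8
19 = 2·8 + 3
8 = 2·3 + 2
3 = 1·2 + 1
2 = 2·1 + 0  (stop)
So 19/160 = [0; 8, 2, 2, 1, 2].

[0; 8, 2, 2, 1, 2]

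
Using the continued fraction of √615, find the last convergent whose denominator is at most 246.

6051/244

√615 = [24; 1, 3, 1, 48, …] (period length 4).
Convergents:
  p_0/q_0 = 24/1
  p_1/q_1 = 25/1
  p_2/q_2 = 99/4
  p_3/q_3 = 124/5
  p_4/q_4 = 6051/244
  p_5/q_5 = 6175/249
q_4 = 244 ≤ 246 < 249 = q_5, so the answer is 6051/244.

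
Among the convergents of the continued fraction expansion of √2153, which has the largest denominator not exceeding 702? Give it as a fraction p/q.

√2153 = [46; 2, 2, 92, …] (period length 3).
Convergents:
  p_0/q_0 = 46/1
  p_1/q_1 = 93/2
  p_2/q_2 = 232/5
  p_3/q_3 = 21437/462
  p_4/q_4 = 43106/929
q_3 = 462 ≤ 702 < 929 = q_4, so the answer is 21437/462.

21437/462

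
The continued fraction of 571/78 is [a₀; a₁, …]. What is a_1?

3

571 = 7·78 + 25   →  a_0 = 7
78 = 3·25 + 3   →  a_1 = 3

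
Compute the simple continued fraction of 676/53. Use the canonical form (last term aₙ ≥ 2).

676 = 12×53 + 40
53 = 1×40 + 13
40 = 3×13 + 1
13 = 13×1 + 0  (stop)
So 676/53 = [12; 1, 3, 13].

[12; 1, 3, 13]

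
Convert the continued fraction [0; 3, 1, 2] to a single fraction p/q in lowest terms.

Fold from the inside: start with 2/1.
  1 + 1/2 = 3/2
  3 + 2/3 = 11/3
  0 + 3/11 = 3/11

3/11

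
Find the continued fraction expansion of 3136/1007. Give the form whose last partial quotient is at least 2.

3136 = 3·1007 + 115
1007 = 8·115 + 87
115 = 1·87 + 28
87 = 3·28 + 3
28 = 9·3 + 1
3 = 3·1 + 0  (stop)
So 3136/1007 = [3; 8, 1, 3, 9, 3].

[3; 8, 1, 3, 9, 3]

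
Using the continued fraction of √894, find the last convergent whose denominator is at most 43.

√894 = [29; 1, 8, 1, 58, …] (period length 4).
Convergents:
  p_0/q_0 = 29/1
  p_1/q_1 = 30/1
  p_2/q_2 = 269/9
  p_3/q_3 = 299/10
  p_4/q_4 = 17611/589
q_3 = 10 ≤ 43 < 589 = q_4, so the answer is 299/10.

299/10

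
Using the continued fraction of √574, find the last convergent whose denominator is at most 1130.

√574 = [23; 1, 22, 1, 46, …] (period length 4).
Convergents:
  p_0/q_0 = 23/1
  p_1/q_1 = 24/1
  p_2/q_2 = 551/23
  p_3/q_3 = 575/24
  p_4/q_4 = 27001/1127
  p_5/q_5 = 27576/1151
q_4 = 1127 ≤ 1130 < 1151 = q_5, so the answer is 27001/1127.

27001/1127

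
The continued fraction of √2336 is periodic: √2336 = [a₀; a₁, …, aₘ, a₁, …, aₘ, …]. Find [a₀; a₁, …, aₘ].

[48; 3, 96]

a₀ = ⌊√2336⌋ = 48.
With m₀=0, d₀=1 and mₖ₊₁ = dₖaₖ − mₖ, dₖ₊₁ = (n − mₖ₊₁²)/dₖ, aₖ₊₁ = ⌊(a₀+mₖ₊₁)/dₖ₊₁⌋:
  k=1: m=48, d=32, a=3
  k=2: m=48, d=1, a=96
d=1 and a=2a₀=96 at k=2, so the next step gives (m, d) = (48, 32) again — its k=1 value — and the period has length 2.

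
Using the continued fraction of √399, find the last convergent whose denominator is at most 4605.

31940/1599

√399 = [19; 1, 38, …] (period length 2).
Convergents:
  p_0/q_0 = 19/1
  p_1/q_1 = 20/1
  p_2/q_2 = 779/39
  p_3/q_3 = 799/40
  p_4/q_4 = 31141/1559
  p_5/q_5 = 31940/1599
  p_6/q_6 = 1244861/62321
q_5 = 1599 ≤ 4605 < 62321 = q_6, so the answer is 31940/1599.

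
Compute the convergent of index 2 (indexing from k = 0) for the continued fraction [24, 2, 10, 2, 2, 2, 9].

514/21

Using pₖ = aₖpₖ₋₁ + pₖ₋₂, qₖ = aₖqₖ₋₁ + qₖ₋₂ (with p₋₁=1, p₋₂=0, q₋₁=0, q₋₂=1):
  k=0: a=24, p=24, q=1
  k=1: a=2, p=49, q=2
  k=2: a=10, p=514, q=21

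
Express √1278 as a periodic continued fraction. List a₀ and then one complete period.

[35; 1, 2, 1, 70]

a₀ = ⌊√1278⌋ = 35.
With m₀=0, d₀=1 and mₖ₊₁ = dₖaₖ − mₖ, dₖ₊₁ = (n − mₖ₊₁²)/dₖ, aₖ₊₁ = ⌊(a₀+mₖ₊₁)/dₖ₊₁⌋:
  k=1: m=35, d=53, a=1
  k=2: m=18, d=18, a=2
  k=3: m=18, d=53, a=1
  k=4: m=35, d=1, a=70
d=1 and a=2a₀=70 at k=4, so the next step gives (m, d) = (35, 53) again — its k=1 value — and the period has length 4.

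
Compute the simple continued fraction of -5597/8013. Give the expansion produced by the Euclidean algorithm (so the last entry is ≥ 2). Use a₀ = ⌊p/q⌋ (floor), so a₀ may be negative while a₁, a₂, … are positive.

-5597 = -1*8013 + 2416
8013 = 3*2416 + 765
2416 = 3*765 + 121
765 = 6*121 + 39
121 = 3*39 + 4
39 = 9*4 + 3
4 = 1*3 + 1
3 = 3*1 + 0  (stop)
So -5597/8013 = [-1; 3, 3, 6, 3, 9, 1, 3].

[-1; 3, 3, 6, 3, 9, 1, 3]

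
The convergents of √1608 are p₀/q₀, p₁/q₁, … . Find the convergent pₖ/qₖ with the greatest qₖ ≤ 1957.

√1608 = [40; 10, 80, …] (period length 2).
Convergents:
  p_0/q_0 = 40/1
  p_1/q_1 = 401/10
  p_2/q_2 = 32120/801
  p_3/q_3 = 321601/8020
q_2 = 801 ≤ 1957 < 8020 = q_3, so the answer is 32120/801.

32120/801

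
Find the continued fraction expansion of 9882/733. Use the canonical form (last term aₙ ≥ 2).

[13; 2, 13, 13, 2]

9882 = 13*733 + 353
733 = 2*353 + 27
353 = 13*27 + 2
27 = 13*2 + 1
2 = 2*1 + 0  (stop)
So 9882/733 = [13; 2, 13, 13, 2].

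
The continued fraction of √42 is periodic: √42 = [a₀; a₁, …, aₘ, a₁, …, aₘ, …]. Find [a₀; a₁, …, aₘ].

a₀ = ⌊√42⌋ = 6.

[6; 2, 12]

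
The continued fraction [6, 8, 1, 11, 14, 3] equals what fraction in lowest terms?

Fold from the inside: start with 3/1.
  14 + 1/3 = 43/3
  11 + 3/43 = 476/43
  1 + 43/476 = 519/476
  8 + 476/519 = 4628/519
  6 + 519/4628 = 28287/4628

28287/4628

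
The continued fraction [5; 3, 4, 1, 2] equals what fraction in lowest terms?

Using pₖ = aₖpₖ₋₁ + pₖ₋₂ and qₖ = aₖqₖ₋₁ + qₖ₋₂:
  k=0: a=5, p=5, q=1
  k=1: a=3, p=16, q=3
  k=2: a=4, p=69, q=13
  k=3: a=1, p=85, q=16
  k=4: a=2, p=239, q=45

239/45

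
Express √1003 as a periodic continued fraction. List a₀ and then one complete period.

a₀ = ⌊√1003⌋ = 31.
With m₀=0, d₀=1 and mₖ₊₁ = dₖaₖ − mₖ, dₖ₊₁ = (n − mₖ₊₁²)/dₖ, aₖ₊₁ = ⌊(a₀+mₖ₊₁)/dₖ₊₁⌋:
  k=1: m=31, d=42, a=1
  k=2: m=11, d=21, a=2
  k=3: m=31, d=2, a=31
  k=4: m=31, d=21, a=2
  k=5: m=11, d=42, a=1
  k=6: m=31, d=1, a=62
d=1 and a=2a₀=62 at k=6, so the next step gives (m, d) = (31, 42) again — its k=1 value — and the period has length 6.

[31; 1, 2, 31, 2, 1, 62]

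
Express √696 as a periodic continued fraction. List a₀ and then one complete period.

[26; 2, 1, 1, 1, 1, 1, 2, 52]

a₀ = ⌊√696⌋ = 26.
With m₀=0, d₀=1 and mₖ₊₁ = dₖaₖ − mₖ, dₖ₊₁ = (n − mₖ₊₁²)/dₖ, aₖ₊₁ = ⌊(a₀+mₖ₊₁)/dₖ₊₁⌋:
  k=1: m=26, d=20, a=2
  k=2: m=14, d=25, a=1
  k=3: m=11, d=23, a=1
  k=4: m=12, d=24, a=1
  k=5: m=12, d=23, a=1
  k=6: m=11, d=25, a=1
  k=7: m=14, d=20, a=2
  k=8: m=26, d=1, a=52
d=1 and a=2a₀=52 at k=8, so the next step gives (m, d) = (26, 20) again — its k=1 value — and the period has length 8.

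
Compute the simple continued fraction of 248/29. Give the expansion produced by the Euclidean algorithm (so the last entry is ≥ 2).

[8; 1, 1, 4, 3]

248 = 8×29 + 16
29 = 1×16 + 13
16 = 1×13 + 3
13 = 4×3 + 1
3 = 3×1 + 0  (stop)
So 248/29 = [8; 1, 1, 4, 3].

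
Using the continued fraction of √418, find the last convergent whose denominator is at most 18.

√418 = [20; 2, 4, 20, 4, 2, 40, …] (period length 6).
Convergents:
  p_0/q_0 = 20/1
  p_1/q_1 = 41/2
  p_2/q_2 = 184/9
  p_3/q_3 = 3721/182
q_2 = 9 ≤ 18 < 182 = q_3, so the answer is 184/9.

184/9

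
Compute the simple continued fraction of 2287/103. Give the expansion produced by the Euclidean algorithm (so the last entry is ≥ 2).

2287 = 22·103 + 21
103 = 4·21 + 19
21 = 1·19 + 2
19 = 9·2 + 1
2 = 2·1 + 0  (stop)
So 2287/103 = [22; 4, 1, 9, 2].

[22; 4, 1, 9, 2]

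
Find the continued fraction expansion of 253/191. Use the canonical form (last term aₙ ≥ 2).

[1; 3, 12, 2, 2]

253 = 1*191 + 62
191 = 3*62 + 5
62 = 12*5 + 2
5 = 2*2 + 1
2 = 2*1 + 0  (stop)
So 253/191 = [1; 3, 12, 2, 2].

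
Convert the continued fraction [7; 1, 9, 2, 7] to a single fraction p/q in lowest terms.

1241/157

Using pₖ = aₖpₖ₋₁ + pₖ₋₂ and qₖ = aₖqₖ₋₁ + qₖ₋₂:
  k=0: a=7, p=7, q=1
  k=1: a=1, p=8, q=1
  k=2: a=9, p=79, q=10
  k=3: a=2, p=166, q=21
  k=4: a=7, p=1241, q=157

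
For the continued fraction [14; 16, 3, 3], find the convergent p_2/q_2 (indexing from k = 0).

689/49

Using pₖ = aₖpₖ₋₁ + pₖ₋₂, qₖ = aₖqₖ₋₁ + qₖ₋₂ (with p₋₁=1, p₋₂=0, q₋₁=0, q₋₂=1):
  k=0: a=14, p=14, q=1
  k=1: a=16, p=225, q=16
  k=2: a=3, p=689, q=49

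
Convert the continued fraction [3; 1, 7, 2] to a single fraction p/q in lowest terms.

Using pₖ = aₖpₖ₋₁ + pₖ₋₂ and qₖ = aₖqₖ₋₁ + qₖ₋₂:
  k=0: a=3, p=3, q=1
  k=1: a=1, p=4, q=1
  k=2: a=7, p=31, q=8
  k=3: a=2, p=66, q=17

66/17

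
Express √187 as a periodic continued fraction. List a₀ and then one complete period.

[13; 1, 2, 13, 2, 1, 26]

a₀ = ⌊√187⌋ = 13.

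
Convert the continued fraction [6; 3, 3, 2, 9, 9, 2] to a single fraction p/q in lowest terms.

26282/4169

Using pₖ = aₖpₖ₋₁ + pₖ₋₂ and qₖ = aₖqₖ₋₁ + qₖ₋₂:
  k=0: a=6, p=6, q=1
  k=1: a=3, p=19, q=3
  k=2: a=3, p=63, q=10
  k=3: a=2, p=145, q=23
  k=4: a=9, p=1368, q=217
  k=5: a=9, p=12457, q=1976
  k=6: a=2, p=26282, q=4169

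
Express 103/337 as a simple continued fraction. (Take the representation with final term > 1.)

[0; 3, 3, 1, 2, 9]

103 = 0*337 + 103
337 = 3*103 + 28
103 = 3*28 + 19
28 = 1*19 + 9
19 = 2*9 + 1
9 = 9*1 + 0  (stop)
So 103/337 = [0; 3, 3, 1, 2, 9].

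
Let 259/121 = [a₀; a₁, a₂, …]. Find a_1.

7

259 = 2·121 + 17   →  a_0 = 2
121 = 7·17 + 2   →  a_1 = 7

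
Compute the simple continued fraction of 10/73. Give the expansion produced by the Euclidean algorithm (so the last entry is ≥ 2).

10 = 0×73 + 10
73 = 7×10 + 3
10 = 3×3 + 1
3 = 3×1 + 0  (stop)
So 10/73 = [0; 7, 3, 3].

[0; 7, 3, 3]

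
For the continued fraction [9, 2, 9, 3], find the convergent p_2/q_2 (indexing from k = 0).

Using pₖ = aₖpₖ₋₁ + pₖ₋₂, qₖ = aₖqₖ₋₁ + qₖ₋₂ (with p₋₁=1, p₋₂=0, q₋₁=0, q₋₂=1):
  k=0: a=9, p=9, q=1
  k=1: a=2, p=19, q=2
  k=2: a=9, p=180, q=19

180/19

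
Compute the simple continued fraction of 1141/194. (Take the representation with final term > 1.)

1141 = 5*194 + 171
194 = 1*171 + 23
171 = 7*23 + 10
23 = 2*10 + 3
10 = 3*3 + 1
3 = 3*1 + 0  (stop)
So 1141/194 = [5; 1, 7, 2, 3, 3].

[5; 1, 7, 2, 3, 3]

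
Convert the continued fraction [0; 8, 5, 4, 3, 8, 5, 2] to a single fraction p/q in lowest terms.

6351/52022

Fold from the inside: start with 2/1.
  5 + 1/2 = 11/2
  8 + 2/11 = 90/11
  3 + 11/90 = 281/90
  4 + 90/281 = 1214/281
  5 + 281/1214 = 6351/1214
  8 + 1214/6351 = 52022/6351
  0 + 6351/52022 = 6351/52022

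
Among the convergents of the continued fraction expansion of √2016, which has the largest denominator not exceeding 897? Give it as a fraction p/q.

39916/889

√2016 = [44; 1, 8, 1, 88, …] (period length 4).
Convergents:
  p_0/q_0 = 44/1
  p_1/q_1 = 45/1
  p_2/q_2 = 404/9
  p_3/q_3 = 449/10
  p_4/q_4 = 39916/889
  p_5/q_5 = 40365/899
q_4 = 889 ≤ 897 < 899 = q_5, so the answer is 39916/889.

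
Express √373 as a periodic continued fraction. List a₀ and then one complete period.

a₀ = ⌊√373⌋ = 19.
With m₀=0, d₀=1 and mₖ₊₁ = dₖaₖ − mₖ, dₖ₊₁ = (n − mₖ₊₁²)/dₖ, aₖ₊₁ = ⌊(a₀+mₖ₊₁)/dₖ₊₁⌋:
  k=1: m=19, d=12, a=3
  k=2: m=17, d=7, a=5
  k=3: m=18, d=7, a=5
  k=4: m=17, d=12, a=3
  k=5: m=19, d=1, a=38
d=1 and a=2a₀=38 at k=5, so the next step gives (m, d) = (19, 12) again — its k=1 value — and the period has length 5.

[19; 3, 5, 5, 3, 38]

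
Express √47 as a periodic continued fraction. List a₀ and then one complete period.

[6; 1, 5, 1, 12]

a₀ = ⌊√47⌋ = 6.
With m₀=0, d₀=1 and mₖ₊₁ = dₖaₖ − mₖ, dₖ₊₁ = (n − mₖ₊₁²)/dₖ, aₖ₊₁ = ⌊(a₀+mₖ₊₁)/dₖ₊₁⌋:
  k=1: m=6, d=11, a=1
  k=2: m=5, d=2, a=5
  k=3: m=5, d=11, a=1
  k=4: m=6, d=1, a=12
d=1 and a=2a₀=12 at k=4, so the next step gives (m, d) = (6, 11) again — its k=1 value — and the period has length 4.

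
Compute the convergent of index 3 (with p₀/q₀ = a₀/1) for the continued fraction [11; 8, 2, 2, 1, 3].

Using pₖ = aₖpₖ₋₁ + pₖ₋₂, qₖ = aₖqₖ₋₁ + qₖ₋₂ (with p₋₁=1, p₋₂=0, q₋₁=0, q₋₂=1):
  k=0: a=11, p=11, q=1
  k=1: a=8, p=89, q=8
  k=2: a=2, p=189, q=17
  k=3: a=2, p=467, q=42

467/42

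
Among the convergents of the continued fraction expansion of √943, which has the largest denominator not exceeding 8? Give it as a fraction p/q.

√943 = [30; 1, 2, 2, 2, 1, 60, …] (period length 6).
Convergents:
  p_0/q_0 = 30/1
  p_1/q_1 = 31/1
  p_2/q_2 = 92/3
  p_3/q_3 = 215/7
  p_4/q_4 = 522/17
q_3 = 7 ≤ 8 < 17 = q_4, so the answer is 215/7.

215/7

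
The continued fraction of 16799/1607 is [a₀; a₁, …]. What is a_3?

1

16799 = 10·1607 + 729   →  a_0 = 10
1607 = 2·729 + 149   →  a_1 = 2
729 = 4·149 + 133   →  a_2 = 4
149 = 1·133 + 16   →  a_3 = 1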